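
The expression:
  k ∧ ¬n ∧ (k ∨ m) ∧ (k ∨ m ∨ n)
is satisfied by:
  {k: True, n: False}


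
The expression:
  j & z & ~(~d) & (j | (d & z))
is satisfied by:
  {z: True, j: True, d: True}


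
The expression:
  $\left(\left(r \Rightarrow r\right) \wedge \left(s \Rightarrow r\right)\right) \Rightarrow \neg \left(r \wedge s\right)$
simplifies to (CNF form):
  $\neg r \vee \neg s$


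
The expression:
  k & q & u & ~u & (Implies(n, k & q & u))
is never true.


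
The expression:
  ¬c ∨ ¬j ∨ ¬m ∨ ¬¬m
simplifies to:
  True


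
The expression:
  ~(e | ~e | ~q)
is never true.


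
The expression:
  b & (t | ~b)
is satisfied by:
  {t: True, b: True}


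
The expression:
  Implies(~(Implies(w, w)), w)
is always true.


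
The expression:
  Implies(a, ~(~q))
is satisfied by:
  {q: True, a: False}
  {a: False, q: False}
  {a: True, q: True}


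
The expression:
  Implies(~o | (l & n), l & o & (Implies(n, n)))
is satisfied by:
  {o: True}


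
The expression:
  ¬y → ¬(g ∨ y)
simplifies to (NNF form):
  y ∨ ¬g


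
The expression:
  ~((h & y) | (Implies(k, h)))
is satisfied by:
  {k: True, h: False}


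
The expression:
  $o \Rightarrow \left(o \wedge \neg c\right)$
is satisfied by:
  {c: False, o: False}
  {o: True, c: False}
  {c: True, o: False}


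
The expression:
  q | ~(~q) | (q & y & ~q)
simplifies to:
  q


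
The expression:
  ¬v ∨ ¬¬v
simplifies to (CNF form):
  True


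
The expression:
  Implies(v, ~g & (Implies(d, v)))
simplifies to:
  ~g | ~v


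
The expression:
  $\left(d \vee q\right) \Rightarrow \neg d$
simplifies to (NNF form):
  $\neg d$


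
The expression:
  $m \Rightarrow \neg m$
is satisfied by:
  {m: False}


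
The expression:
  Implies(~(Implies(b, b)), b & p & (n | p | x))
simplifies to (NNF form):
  True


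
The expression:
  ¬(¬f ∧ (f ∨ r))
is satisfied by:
  {f: True, r: False}
  {r: False, f: False}
  {r: True, f: True}


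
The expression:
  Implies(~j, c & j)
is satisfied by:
  {j: True}


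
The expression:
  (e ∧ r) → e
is always true.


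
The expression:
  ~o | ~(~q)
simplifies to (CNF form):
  q | ~o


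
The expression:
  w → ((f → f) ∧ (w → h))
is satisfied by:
  {h: True, w: False}
  {w: False, h: False}
  {w: True, h: True}


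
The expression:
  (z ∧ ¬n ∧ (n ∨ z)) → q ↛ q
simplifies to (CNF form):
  n ∨ ¬z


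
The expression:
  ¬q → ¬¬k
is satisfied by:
  {k: True, q: True}
  {k: True, q: False}
  {q: True, k: False}


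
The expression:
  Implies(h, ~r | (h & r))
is always true.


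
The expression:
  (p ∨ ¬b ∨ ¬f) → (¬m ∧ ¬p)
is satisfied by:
  {b: True, f: True, p: False, m: False}
  {b: True, f: False, p: False, m: False}
  {f: True, b: False, p: False, m: False}
  {b: False, f: False, p: False, m: False}
  {b: True, m: True, f: True, p: False}


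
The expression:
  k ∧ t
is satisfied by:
  {t: True, k: True}


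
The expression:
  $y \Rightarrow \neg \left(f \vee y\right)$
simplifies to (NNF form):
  $\neg y$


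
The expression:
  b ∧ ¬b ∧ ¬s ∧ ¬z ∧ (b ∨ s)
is never true.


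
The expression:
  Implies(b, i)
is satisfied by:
  {i: True, b: False}
  {b: False, i: False}
  {b: True, i: True}


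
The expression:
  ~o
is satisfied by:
  {o: False}


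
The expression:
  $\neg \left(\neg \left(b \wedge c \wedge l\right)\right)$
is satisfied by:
  {c: True, b: True, l: True}


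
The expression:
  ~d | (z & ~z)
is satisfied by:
  {d: False}


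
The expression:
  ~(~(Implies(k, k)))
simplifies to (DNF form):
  True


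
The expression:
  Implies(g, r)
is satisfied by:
  {r: True, g: False}
  {g: False, r: False}
  {g: True, r: True}


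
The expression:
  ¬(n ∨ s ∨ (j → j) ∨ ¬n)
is never true.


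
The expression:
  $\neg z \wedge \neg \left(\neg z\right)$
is never true.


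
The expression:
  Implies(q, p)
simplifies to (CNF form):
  p | ~q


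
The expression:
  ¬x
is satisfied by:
  {x: False}


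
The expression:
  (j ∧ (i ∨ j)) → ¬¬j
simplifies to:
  True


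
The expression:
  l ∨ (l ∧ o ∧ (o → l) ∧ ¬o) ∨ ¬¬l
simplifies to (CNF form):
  l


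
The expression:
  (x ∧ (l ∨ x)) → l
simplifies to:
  l ∨ ¬x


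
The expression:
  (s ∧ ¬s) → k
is always true.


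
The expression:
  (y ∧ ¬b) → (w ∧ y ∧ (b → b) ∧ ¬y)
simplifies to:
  b ∨ ¬y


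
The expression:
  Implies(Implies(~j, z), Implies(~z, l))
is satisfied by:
  {z: True, l: True, j: False}
  {z: True, l: False, j: False}
  {l: True, z: False, j: False}
  {z: False, l: False, j: False}
  {j: True, z: True, l: True}
  {j: True, z: True, l: False}
  {j: True, l: True, z: False}


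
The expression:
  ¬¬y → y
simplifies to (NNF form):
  True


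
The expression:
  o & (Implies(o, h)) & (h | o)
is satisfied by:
  {h: True, o: True}


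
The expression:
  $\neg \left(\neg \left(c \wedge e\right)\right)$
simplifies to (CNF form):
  $c \wedge e$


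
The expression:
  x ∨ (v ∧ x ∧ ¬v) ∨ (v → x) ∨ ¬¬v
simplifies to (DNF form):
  True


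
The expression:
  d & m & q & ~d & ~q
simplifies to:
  False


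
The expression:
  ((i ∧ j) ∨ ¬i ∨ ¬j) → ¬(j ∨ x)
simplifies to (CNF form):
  ¬j ∧ ¬x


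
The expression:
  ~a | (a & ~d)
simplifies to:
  ~a | ~d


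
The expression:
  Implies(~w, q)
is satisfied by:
  {q: True, w: True}
  {q: True, w: False}
  {w: True, q: False}


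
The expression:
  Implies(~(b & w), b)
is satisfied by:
  {b: True}


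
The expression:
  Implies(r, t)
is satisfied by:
  {t: True, r: False}
  {r: False, t: False}
  {r: True, t: True}


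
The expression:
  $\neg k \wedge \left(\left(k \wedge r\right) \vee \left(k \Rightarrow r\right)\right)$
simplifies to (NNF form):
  $\neg k$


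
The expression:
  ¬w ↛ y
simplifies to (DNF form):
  ¬w ∧ ¬y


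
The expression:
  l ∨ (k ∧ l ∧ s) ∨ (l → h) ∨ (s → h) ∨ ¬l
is always true.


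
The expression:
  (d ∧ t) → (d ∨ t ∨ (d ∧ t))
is always true.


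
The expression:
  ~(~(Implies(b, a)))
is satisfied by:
  {a: True, b: False}
  {b: False, a: False}
  {b: True, a: True}


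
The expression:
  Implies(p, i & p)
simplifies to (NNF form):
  i | ~p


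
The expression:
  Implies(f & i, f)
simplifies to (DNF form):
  True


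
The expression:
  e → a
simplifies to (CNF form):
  a ∨ ¬e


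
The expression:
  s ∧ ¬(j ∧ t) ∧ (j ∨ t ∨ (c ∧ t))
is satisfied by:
  {t: True, s: True, j: False}
  {j: True, s: True, t: False}


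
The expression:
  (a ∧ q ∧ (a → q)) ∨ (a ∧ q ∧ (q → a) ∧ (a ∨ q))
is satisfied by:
  {a: True, q: True}


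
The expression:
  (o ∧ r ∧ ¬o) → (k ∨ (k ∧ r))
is always true.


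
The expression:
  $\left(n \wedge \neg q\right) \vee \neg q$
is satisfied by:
  {q: False}


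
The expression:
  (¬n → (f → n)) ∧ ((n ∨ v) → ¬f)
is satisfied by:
  {f: False}


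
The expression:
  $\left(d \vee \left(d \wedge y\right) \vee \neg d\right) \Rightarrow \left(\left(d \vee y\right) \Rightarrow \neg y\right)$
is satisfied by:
  {y: False}


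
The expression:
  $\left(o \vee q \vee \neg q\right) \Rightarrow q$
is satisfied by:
  {q: True}


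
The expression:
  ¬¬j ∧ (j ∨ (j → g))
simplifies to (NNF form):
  j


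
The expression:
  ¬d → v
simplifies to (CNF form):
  d ∨ v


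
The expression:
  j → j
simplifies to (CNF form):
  True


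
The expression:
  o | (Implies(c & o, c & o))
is always true.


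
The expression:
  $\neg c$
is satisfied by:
  {c: False}


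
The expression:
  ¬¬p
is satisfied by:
  {p: True}


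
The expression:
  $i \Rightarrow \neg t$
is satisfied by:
  {t: False, i: False}
  {i: True, t: False}
  {t: True, i: False}


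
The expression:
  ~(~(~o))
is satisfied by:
  {o: False}


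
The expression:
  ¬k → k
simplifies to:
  k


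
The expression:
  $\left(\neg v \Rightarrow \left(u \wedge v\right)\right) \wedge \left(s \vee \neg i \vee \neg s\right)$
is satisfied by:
  {v: True}


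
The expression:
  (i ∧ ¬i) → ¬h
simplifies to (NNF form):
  True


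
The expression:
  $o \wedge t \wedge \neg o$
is never true.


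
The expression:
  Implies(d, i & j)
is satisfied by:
  {i: True, j: True, d: False}
  {i: True, j: False, d: False}
  {j: True, i: False, d: False}
  {i: False, j: False, d: False}
  {i: True, d: True, j: True}


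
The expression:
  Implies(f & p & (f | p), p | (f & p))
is always true.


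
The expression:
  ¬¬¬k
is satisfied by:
  {k: False}


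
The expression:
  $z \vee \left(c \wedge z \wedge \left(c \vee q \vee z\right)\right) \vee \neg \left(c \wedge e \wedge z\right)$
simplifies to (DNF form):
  $\text{True}$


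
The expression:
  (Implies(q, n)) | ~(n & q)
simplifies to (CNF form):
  True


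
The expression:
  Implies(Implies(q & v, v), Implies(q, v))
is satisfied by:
  {v: True, q: False}
  {q: False, v: False}
  {q: True, v: True}


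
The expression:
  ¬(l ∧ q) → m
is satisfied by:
  {q: True, m: True, l: True}
  {q: True, m: True, l: False}
  {m: True, l: True, q: False}
  {m: True, l: False, q: False}
  {q: True, l: True, m: False}


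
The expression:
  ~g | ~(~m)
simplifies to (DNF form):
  m | ~g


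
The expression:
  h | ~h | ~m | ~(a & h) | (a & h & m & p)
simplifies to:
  True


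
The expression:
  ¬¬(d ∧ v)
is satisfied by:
  {d: True, v: True}


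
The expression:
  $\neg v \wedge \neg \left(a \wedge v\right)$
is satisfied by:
  {v: False}


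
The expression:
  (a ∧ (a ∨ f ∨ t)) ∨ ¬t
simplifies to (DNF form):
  a ∨ ¬t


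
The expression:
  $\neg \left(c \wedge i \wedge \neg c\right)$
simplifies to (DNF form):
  $\text{True}$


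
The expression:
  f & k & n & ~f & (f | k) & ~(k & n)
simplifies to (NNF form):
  False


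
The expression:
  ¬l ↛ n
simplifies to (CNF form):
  n ∨ ¬l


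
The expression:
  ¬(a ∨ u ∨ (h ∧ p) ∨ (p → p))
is never true.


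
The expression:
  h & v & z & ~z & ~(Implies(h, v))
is never true.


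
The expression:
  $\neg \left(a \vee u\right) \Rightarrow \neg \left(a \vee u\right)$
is always true.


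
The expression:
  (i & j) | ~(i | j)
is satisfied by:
  {j: False, i: False}
  {i: True, j: True}


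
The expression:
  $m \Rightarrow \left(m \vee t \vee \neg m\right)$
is always true.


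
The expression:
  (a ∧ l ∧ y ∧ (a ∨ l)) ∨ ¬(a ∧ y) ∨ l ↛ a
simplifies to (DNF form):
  l ∨ ¬a ∨ ¬y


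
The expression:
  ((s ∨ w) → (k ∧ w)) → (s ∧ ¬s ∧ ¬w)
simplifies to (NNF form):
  (s ∧ ¬w) ∨ (w ∧ ¬k)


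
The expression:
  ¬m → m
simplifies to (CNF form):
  m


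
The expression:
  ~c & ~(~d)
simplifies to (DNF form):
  d & ~c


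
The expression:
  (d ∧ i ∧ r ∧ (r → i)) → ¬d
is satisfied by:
  {d: False, i: False, r: False}
  {r: True, d: False, i: False}
  {i: True, d: False, r: False}
  {r: True, i: True, d: False}
  {d: True, r: False, i: False}
  {r: True, d: True, i: False}
  {i: True, d: True, r: False}


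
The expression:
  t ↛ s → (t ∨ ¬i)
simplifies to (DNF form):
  True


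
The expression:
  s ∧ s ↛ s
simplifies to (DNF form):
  False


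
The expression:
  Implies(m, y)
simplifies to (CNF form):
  y | ~m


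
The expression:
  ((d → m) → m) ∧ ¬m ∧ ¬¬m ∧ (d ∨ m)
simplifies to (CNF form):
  False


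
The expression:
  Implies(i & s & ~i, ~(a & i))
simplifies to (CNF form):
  True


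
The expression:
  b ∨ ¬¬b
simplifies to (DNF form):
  b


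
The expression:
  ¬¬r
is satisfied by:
  {r: True}


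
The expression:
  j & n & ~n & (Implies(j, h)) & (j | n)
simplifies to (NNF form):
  False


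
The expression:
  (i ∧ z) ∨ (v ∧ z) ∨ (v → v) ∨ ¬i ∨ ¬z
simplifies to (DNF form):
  True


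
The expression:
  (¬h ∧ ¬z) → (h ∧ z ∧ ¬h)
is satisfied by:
  {z: True, h: True}
  {z: True, h: False}
  {h: True, z: False}


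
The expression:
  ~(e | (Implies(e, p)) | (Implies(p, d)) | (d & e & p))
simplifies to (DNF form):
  False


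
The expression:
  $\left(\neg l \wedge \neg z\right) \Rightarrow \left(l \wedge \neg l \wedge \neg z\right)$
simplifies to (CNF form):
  $l \vee z$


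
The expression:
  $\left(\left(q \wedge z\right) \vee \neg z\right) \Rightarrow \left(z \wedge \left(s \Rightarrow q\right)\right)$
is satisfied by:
  {z: True}


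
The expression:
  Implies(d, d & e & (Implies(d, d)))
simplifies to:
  e | ~d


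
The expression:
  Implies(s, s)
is always true.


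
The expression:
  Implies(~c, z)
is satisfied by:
  {z: True, c: True}
  {z: True, c: False}
  {c: True, z: False}


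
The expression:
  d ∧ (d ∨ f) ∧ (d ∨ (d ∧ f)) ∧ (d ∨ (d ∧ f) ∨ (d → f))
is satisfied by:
  {d: True}


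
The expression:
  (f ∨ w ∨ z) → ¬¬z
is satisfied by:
  {z: True, f: False, w: False}
  {z: True, w: True, f: False}
  {z: True, f: True, w: False}
  {z: True, w: True, f: True}
  {w: False, f: False, z: False}


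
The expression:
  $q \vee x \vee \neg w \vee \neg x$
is always true.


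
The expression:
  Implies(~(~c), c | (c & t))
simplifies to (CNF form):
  True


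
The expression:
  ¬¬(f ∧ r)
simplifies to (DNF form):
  f ∧ r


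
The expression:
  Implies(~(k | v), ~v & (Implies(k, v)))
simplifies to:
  True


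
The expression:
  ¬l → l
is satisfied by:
  {l: True}


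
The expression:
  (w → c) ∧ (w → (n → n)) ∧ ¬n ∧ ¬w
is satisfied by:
  {n: False, w: False}


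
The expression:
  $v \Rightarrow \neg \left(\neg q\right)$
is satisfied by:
  {q: True, v: False}
  {v: False, q: False}
  {v: True, q: True}


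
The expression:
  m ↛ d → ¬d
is always true.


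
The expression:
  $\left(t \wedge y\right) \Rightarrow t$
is always true.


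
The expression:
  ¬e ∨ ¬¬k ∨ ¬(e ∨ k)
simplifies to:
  k ∨ ¬e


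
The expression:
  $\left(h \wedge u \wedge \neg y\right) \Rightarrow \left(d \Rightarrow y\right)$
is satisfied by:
  {y: True, u: False, d: False, h: False}
  {y: False, u: False, d: False, h: False}
  {h: True, y: True, u: False, d: False}
  {h: True, y: False, u: False, d: False}
  {y: True, d: True, h: False, u: False}
  {d: True, h: False, u: False, y: False}
  {h: True, d: True, y: True, u: False}
  {h: True, d: True, y: False, u: False}
  {y: True, u: True, h: False, d: False}
  {u: True, h: False, d: False, y: False}
  {y: True, h: True, u: True, d: False}
  {h: True, u: True, y: False, d: False}
  {y: True, d: True, u: True, h: False}
  {d: True, u: True, h: False, y: False}
  {h: True, d: True, u: True, y: True}


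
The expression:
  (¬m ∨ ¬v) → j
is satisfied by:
  {v: True, j: True, m: True}
  {v: True, j: True, m: False}
  {j: True, m: True, v: False}
  {j: True, m: False, v: False}
  {v: True, m: True, j: False}


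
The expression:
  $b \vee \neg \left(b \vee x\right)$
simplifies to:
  $b \vee \neg x$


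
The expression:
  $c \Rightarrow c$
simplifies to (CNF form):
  $\text{True}$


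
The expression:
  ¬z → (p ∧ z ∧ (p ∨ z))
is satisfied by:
  {z: True}


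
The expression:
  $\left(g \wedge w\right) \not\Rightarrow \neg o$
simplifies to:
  $g \wedge o \wedge w$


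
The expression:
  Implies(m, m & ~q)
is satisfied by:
  {m: False, q: False}
  {q: True, m: False}
  {m: True, q: False}


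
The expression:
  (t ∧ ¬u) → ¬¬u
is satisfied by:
  {u: True, t: False}
  {t: False, u: False}
  {t: True, u: True}


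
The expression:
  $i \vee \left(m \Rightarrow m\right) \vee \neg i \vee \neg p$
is always true.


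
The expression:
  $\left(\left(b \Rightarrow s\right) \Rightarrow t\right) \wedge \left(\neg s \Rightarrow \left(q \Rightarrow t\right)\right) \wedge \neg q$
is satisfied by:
  {b: True, t: True, q: False, s: False}
  {t: True, q: False, s: False, b: False}
  {b: True, t: True, s: True, q: False}
  {t: True, s: True, q: False, b: False}
  {b: True, q: False, s: False, t: False}


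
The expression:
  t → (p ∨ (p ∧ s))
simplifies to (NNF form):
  p ∨ ¬t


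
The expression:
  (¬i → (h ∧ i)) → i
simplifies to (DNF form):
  True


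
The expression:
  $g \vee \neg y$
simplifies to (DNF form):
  $g \vee \neg y$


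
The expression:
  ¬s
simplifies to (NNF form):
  ¬s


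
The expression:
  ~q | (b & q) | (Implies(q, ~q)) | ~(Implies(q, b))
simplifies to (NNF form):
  True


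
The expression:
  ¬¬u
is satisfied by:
  {u: True}


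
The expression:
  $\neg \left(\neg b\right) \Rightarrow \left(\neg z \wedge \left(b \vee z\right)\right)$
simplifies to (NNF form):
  $\neg b \vee \neg z$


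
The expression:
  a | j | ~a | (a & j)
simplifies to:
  True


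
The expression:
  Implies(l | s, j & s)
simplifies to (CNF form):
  (j | ~l) & (j | ~s) & (s | ~l) & (s | ~s)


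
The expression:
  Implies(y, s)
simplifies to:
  s | ~y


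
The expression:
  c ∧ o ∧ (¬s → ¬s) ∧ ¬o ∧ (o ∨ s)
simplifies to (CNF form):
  False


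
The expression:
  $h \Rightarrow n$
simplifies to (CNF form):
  $n \vee \neg h$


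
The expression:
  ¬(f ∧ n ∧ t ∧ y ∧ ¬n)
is always true.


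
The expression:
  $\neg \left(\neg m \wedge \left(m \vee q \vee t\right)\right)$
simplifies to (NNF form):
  $m \vee \left(\neg q \wedge \neg t\right)$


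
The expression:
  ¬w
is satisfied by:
  {w: False}


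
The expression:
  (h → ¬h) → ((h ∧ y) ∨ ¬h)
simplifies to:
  True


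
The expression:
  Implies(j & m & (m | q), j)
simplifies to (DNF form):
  True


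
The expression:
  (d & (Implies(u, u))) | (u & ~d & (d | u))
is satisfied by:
  {d: True, u: True}
  {d: True, u: False}
  {u: True, d: False}


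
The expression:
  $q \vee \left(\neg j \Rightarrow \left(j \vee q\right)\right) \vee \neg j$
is always true.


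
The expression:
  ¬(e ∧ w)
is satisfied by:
  {w: False, e: False}
  {e: True, w: False}
  {w: True, e: False}


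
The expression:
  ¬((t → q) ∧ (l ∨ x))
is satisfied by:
  {t: True, x: False, l: False, q: False}
  {q: False, x: False, t: False, l: False}
  {q: True, t: True, x: False, l: False}
  {q: True, x: False, t: False, l: False}
  {l: True, t: True, q: False, x: False}
  {t: True, x: True, q: False, l: False}
  {l: True, t: True, x: True, q: False}


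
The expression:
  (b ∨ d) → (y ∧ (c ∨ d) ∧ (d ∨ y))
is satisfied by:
  {y: True, c: True, d: False, b: False}
  {y: True, d: False, c: False, b: False}
  {y: True, b: True, c: True, d: False}
  {y: True, c: True, d: True, b: False}
  {y: True, d: True, c: False, b: False}
  {y: True, b: True, d: True, c: True}
  {y: True, b: True, d: True, c: False}
  {c: True, b: False, d: False, y: False}
  {b: False, d: False, c: False, y: False}


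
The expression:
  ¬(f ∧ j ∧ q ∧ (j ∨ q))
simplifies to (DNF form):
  ¬f ∨ ¬j ∨ ¬q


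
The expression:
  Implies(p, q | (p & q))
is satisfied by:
  {q: True, p: False}
  {p: False, q: False}
  {p: True, q: True}


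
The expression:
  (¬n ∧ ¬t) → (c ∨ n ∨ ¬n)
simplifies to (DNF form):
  True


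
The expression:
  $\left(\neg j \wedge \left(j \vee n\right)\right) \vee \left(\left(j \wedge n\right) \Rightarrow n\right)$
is always true.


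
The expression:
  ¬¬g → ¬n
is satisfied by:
  {g: False, n: False}
  {n: True, g: False}
  {g: True, n: False}


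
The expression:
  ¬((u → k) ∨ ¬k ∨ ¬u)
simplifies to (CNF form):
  False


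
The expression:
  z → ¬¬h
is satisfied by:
  {h: True, z: False}
  {z: False, h: False}
  {z: True, h: True}


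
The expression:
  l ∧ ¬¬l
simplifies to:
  l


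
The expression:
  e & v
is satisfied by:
  {e: True, v: True}


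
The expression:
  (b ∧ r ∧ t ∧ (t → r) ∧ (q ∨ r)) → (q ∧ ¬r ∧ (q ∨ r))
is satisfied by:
  {t: False, b: False, r: False}
  {r: True, t: False, b: False}
  {b: True, t: False, r: False}
  {r: True, b: True, t: False}
  {t: True, r: False, b: False}
  {r: True, t: True, b: False}
  {b: True, t: True, r: False}


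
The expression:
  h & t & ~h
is never true.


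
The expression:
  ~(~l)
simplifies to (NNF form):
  l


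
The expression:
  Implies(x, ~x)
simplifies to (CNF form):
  ~x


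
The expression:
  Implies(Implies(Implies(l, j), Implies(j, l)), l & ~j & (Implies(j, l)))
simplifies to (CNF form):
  (j | l) & (j | ~j) & (l | ~l) & (~j | ~l)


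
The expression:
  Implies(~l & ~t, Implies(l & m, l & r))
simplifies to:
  True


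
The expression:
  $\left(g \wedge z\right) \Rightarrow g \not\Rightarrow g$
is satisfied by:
  {g: False, z: False}
  {z: True, g: False}
  {g: True, z: False}


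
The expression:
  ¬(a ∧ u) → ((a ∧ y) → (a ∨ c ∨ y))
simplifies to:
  True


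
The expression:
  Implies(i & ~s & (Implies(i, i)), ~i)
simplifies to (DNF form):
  s | ~i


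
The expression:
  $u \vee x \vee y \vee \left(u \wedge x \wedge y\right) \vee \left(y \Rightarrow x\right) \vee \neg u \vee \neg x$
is always true.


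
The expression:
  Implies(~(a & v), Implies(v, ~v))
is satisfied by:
  {a: True, v: False}
  {v: False, a: False}
  {v: True, a: True}


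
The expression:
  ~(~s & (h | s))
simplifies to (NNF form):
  s | ~h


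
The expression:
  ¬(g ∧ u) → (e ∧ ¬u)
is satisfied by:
  {g: True, e: True, u: False}
  {e: True, u: False, g: False}
  {g: True, u: True, e: True}
  {g: True, u: True, e: False}


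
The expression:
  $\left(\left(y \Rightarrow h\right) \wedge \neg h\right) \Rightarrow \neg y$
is always true.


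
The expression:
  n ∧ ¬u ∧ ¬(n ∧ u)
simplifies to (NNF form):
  n ∧ ¬u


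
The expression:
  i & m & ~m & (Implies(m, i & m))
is never true.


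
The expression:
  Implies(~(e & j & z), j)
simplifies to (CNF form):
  j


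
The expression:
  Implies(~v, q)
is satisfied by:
  {q: True, v: True}
  {q: True, v: False}
  {v: True, q: False}


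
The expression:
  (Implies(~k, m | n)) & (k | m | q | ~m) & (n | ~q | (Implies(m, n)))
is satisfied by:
  {n: True, k: True, q: False, m: False}
  {n: True, q: False, m: False, k: False}
  {n: True, k: True, m: True, q: False}
  {n: True, m: True, q: False, k: False}
  {n: True, k: True, q: True, m: False}
  {n: True, q: True, m: False, k: False}
  {n: True, k: True, m: True, q: True}
  {n: True, m: True, q: True, k: False}
  {k: True, q: False, m: False, n: False}
  {k: True, m: True, q: False, n: False}
  {m: True, k: False, q: False, n: False}
  {k: True, q: True, m: False, n: False}


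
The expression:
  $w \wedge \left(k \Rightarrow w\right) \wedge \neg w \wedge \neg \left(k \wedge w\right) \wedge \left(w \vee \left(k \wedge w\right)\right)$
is never true.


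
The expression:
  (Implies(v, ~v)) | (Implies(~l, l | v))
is always true.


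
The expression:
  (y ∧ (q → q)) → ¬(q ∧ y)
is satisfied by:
  {q: False, y: False}
  {y: True, q: False}
  {q: True, y: False}


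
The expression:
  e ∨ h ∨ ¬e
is always true.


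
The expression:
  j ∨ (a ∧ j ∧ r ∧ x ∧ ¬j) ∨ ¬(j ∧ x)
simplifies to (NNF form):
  True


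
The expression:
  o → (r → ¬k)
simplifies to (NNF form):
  ¬k ∨ ¬o ∨ ¬r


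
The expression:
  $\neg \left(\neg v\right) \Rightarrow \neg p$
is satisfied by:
  {p: False, v: False}
  {v: True, p: False}
  {p: True, v: False}


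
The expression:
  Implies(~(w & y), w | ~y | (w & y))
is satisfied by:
  {w: True, y: False}
  {y: False, w: False}
  {y: True, w: True}


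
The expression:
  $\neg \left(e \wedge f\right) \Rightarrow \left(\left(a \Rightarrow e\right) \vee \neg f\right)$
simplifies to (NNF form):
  $e \vee \neg a \vee \neg f$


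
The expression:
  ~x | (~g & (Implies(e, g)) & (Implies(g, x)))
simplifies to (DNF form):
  ~x | (~e & ~g)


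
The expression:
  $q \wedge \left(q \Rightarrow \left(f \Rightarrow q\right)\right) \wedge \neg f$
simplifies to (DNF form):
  $q \wedge \neg f$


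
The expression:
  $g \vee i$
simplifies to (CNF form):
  $g \vee i$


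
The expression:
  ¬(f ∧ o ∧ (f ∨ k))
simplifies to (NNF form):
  ¬f ∨ ¬o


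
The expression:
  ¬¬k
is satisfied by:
  {k: True}


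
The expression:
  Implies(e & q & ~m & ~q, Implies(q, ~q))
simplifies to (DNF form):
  True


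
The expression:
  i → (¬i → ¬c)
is always true.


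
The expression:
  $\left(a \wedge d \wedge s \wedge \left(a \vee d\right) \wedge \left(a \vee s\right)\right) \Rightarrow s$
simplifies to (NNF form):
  $\text{True}$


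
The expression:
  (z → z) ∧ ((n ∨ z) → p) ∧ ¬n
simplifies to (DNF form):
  (p ∧ ¬n) ∨ (¬n ∧ ¬z)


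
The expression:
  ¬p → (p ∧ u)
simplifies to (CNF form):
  p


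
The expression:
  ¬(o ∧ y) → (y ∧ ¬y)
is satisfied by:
  {o: True, y: True}


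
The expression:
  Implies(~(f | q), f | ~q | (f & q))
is always true.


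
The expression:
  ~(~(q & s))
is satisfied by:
  {s: True, q: True}


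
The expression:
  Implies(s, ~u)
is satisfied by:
  {s: False, u: False}
  {u: True, s: False}
  {s: True, u: False}


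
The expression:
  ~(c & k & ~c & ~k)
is always true.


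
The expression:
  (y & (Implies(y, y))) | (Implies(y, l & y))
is always true.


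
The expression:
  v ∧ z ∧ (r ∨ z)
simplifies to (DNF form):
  v ∧ z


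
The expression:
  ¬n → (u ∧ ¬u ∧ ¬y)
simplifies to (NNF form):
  n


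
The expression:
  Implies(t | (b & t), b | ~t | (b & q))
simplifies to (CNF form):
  b | ~t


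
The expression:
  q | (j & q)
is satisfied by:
  {q: True}


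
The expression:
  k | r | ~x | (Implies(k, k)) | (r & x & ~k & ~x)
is always true.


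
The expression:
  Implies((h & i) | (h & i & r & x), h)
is always true.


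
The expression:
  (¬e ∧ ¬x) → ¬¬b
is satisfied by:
  {b: True, e: True, x: True}
  {b: True, e: True, x: False}
  {b: True, x: True, e: False}
  {b: True, x: False, e: False}
  {e: True, x: True, b: False}
  {e: True, x: False, b: False}
  {x: True, e: False, b: False}


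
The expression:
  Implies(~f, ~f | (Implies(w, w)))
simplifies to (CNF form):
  True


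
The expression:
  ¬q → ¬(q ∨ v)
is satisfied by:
  {q: True, v: False}
  {v: False, q: False}
  {v: True, q: True}


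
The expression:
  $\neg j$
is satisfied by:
  {j: False}


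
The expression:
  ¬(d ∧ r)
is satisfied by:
  {d: False, r: False}
  {r: True, d: False}
  {d: True, r: False}


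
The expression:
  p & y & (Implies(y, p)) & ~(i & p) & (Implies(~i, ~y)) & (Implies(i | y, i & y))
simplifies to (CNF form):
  False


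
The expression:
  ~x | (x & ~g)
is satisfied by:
  {g: False, x: False}
  {x: True, g: False}
  {g: True, x: False}


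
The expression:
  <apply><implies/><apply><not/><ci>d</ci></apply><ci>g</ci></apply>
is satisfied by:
  {d: True, g: True}
  {d: True, g: False}
  {g: True, d: False}


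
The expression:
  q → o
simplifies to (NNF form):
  o ∨ ¬q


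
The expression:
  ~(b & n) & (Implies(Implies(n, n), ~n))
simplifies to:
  ~n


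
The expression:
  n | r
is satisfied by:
  {r: True, n: True}
  {r: True, n: False}
  {n: True, r: False}


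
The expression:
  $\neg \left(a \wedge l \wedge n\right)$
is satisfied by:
  {l: False, n: False, a: False}
  {a: True, l: False, n: False}
  {n: True, l: False, a: False}
  {a: True, n: True, l: False}
  {l: True, a: False, n: False}
  {a: True, l: True, n: False}
  {n: True, l: True, a: False}


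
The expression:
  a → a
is always true.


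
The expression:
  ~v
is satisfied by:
  {v: False}


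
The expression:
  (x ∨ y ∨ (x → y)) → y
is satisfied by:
  {y: True}


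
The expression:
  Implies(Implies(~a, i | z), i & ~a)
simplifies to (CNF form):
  ~a & (i | ~z)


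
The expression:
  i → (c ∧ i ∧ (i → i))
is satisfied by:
  {c: True, i: False}
  {i: False, c: False}
  {i: True, c: True}


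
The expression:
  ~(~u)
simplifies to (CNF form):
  u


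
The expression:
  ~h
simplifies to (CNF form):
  ~h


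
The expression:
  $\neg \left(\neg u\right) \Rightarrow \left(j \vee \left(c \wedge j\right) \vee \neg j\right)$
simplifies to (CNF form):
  $\text{True}$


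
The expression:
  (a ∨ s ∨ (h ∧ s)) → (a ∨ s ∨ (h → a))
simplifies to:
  True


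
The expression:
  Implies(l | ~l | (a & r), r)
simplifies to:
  r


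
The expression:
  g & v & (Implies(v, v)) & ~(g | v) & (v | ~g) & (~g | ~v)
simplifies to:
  False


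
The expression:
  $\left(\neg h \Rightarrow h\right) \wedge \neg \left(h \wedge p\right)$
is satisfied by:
  {h: True, p: False}


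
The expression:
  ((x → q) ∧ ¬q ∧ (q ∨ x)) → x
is always true.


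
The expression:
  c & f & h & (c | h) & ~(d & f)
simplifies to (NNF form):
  c & f & h & ~d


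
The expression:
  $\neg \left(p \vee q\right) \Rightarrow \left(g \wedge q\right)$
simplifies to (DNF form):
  $p \vee q$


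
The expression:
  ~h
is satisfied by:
  {h: False}


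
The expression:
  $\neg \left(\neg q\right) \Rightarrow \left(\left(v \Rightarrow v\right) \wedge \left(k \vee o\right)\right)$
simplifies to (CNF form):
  $k \vee o \vee \neg q$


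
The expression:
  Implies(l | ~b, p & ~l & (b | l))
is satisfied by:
  {b: True, l: False}


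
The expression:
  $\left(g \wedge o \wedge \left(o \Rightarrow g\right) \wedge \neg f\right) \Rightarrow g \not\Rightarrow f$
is always true.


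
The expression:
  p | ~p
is always true.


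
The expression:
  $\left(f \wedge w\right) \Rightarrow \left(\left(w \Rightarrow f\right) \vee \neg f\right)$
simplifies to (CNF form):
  $\text{True}$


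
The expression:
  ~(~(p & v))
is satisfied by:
  {p: True, v: True}


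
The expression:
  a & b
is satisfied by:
  {a: True, b: True}


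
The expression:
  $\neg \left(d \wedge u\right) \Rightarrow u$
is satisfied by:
  {u: True}


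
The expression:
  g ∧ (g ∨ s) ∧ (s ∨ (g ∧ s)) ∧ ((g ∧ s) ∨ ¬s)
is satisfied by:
  {s: True, g: True}


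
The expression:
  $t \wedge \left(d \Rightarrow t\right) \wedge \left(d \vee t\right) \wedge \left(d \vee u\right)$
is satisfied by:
  {t: True, d: True, u: True}
  {t: True, d: True, u: False}
  {t: True, u: True, d: False}


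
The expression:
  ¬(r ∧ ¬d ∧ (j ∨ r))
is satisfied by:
  {d: True, r: False}
  {r: False, d: False}
  {r: True, d: True}


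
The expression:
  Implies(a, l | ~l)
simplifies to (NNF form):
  True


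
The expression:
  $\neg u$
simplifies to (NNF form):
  $\neg u$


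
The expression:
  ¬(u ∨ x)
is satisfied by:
  {x: False, u: False}


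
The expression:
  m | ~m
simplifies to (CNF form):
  True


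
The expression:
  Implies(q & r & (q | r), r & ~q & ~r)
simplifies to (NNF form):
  ~q | ~r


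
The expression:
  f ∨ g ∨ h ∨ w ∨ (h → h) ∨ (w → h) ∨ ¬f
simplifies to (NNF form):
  True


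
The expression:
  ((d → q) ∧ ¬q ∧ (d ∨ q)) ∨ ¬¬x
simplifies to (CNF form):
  x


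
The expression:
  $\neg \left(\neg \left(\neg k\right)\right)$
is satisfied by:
  {k: False}


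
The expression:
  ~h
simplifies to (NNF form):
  ~h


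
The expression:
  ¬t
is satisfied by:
  {t: False}


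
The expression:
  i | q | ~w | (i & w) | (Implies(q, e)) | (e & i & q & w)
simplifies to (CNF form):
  True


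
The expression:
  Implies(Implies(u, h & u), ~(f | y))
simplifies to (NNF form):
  (u | ~f) & (u | ~y) & (~f | ~h) & (~h | ~y)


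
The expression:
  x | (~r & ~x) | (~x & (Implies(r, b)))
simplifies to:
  b | x | ~r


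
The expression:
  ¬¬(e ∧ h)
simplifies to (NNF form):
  e ∧ h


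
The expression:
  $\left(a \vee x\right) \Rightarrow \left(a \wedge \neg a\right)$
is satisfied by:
  {x: False, a: False}


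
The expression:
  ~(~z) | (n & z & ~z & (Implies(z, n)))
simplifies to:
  z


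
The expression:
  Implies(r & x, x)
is always true.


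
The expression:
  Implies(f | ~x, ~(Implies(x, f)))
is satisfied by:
  {x: True, f: False}


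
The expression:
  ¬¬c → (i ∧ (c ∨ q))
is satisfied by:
  {i: True, c: False}
  {c: False, i: False}
  {c: True, i: True}


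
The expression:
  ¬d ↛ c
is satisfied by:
  {c: True, d: False}
  {d: False, c: False}
  {d: True, c: True}


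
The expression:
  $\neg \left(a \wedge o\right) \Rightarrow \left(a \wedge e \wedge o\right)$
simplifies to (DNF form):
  $a \wedge o$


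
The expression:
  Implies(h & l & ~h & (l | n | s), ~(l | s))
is always true.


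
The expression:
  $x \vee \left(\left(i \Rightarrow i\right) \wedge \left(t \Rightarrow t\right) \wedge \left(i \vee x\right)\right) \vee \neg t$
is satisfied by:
  {i: True, x: True, t: False}
  {i: True, t: False, x: False}
  {x: True, t: False, i: False}
  {x: False, t: False, i: False}
  {i: True, x: True, t: True}
  {i: True, t: True, x: False}
  {x: True, t: True, i: False}


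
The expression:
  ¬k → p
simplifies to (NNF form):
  k ∨ p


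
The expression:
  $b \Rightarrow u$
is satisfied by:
  {u: True, b: False}
  {b: False, u: False}
  {b: True, u: True}


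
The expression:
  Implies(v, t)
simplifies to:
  t | ~v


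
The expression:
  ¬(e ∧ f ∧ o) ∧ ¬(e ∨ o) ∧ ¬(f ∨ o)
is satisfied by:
  {e: False, o: False, f: False}


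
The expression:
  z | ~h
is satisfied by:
  {z: True, h: False}
  {h: False, z: False}
  {h: True, z: True}


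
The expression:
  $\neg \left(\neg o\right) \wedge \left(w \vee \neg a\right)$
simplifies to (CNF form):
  $o \wedge \left(w \vee \neg a\right)$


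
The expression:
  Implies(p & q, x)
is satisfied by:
  {x: True, p: False, q: False}
  {p: False, q: False, x: False}
  {x: True, q: True, p: False}
  {q: True, p: False, x: False}
  {x: True, p: True, q: False}
  {p: True, x: False, q: False}
  {x: True, q: True, p: True}


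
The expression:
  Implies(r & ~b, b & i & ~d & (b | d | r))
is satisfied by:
  {b: True, r: False}
  {r: False, b: False}
  {r: True, b: True}


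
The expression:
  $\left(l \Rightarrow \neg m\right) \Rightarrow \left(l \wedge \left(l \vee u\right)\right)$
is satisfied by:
  {l: True}


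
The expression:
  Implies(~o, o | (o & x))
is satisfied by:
  {o: True}


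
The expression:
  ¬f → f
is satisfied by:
  {f: True}


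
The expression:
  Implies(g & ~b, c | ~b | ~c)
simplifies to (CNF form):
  True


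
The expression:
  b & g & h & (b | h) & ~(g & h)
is never true.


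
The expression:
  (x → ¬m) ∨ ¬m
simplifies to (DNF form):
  ¬m ∨ ¬x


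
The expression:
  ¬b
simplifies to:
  ¬b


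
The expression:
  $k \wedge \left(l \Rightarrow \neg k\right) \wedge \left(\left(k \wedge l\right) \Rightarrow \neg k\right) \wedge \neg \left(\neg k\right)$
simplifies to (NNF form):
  $k \wedge \neg l$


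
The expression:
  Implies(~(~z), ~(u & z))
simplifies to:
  ~u | ~z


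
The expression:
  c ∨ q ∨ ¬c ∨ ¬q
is always true.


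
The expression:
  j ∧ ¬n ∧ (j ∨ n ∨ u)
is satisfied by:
  {j: True, n: False}


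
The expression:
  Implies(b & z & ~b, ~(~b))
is always true.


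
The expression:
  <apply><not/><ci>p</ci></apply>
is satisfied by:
  {p: False}


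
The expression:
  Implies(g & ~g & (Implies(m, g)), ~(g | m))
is always true.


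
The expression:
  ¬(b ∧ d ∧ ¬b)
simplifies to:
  True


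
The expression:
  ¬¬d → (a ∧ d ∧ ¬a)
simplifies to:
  ¬d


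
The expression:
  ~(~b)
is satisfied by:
  {b: True}


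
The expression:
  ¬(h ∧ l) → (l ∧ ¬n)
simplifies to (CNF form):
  l ∧ (h ∨ ¬n)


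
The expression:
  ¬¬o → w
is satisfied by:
  {w: True, o: False}
  {o: False, w: False}
  {o: True, w: True}


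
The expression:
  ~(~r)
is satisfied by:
  {r: True}


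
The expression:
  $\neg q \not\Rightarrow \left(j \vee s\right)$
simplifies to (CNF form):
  $\neg j \wedge \neg q \wedge \neg s$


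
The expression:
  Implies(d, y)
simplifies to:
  y | ~d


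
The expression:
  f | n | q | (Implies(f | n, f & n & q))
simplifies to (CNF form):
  True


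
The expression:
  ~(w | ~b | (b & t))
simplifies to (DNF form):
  b & ~t & ~w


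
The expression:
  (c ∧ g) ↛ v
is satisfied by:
  {c: True, g: True, v: False}


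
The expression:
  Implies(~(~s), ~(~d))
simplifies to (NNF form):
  d | ~s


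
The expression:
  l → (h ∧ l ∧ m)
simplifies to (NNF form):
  (h ∧ m) ∨ ¬l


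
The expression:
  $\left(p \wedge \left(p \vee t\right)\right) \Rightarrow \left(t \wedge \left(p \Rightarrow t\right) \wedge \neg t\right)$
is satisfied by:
  {p: False}


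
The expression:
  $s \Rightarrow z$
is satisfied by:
  {z: True, s: False}
  {s: False, z: False}
  {s: True, z: True}


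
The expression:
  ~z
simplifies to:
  ~z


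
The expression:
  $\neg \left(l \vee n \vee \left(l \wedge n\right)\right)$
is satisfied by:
  {n: False, l: False}


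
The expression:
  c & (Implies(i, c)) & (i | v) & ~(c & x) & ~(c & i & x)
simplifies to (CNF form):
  c & ~x & (i | v)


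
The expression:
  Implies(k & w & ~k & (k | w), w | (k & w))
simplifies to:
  True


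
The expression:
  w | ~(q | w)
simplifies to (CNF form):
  w | ~q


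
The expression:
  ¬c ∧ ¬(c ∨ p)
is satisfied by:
  {p: False, c: False}


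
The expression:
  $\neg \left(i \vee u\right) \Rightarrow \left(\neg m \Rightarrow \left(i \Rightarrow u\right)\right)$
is always true.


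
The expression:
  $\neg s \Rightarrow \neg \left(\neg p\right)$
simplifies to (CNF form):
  $p \vee s$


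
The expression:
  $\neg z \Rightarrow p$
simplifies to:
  $p \vee z$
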